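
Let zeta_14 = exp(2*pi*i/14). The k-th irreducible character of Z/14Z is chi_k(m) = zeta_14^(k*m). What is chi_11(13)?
chi_11(13) = zeta_14^143 = exp(3*I*pi/7)

Reasoning: chi_11(13) = zeta_14^(11*13) = zeta_14^143. Since zeta_14^14 = 1, this equals zeta_14^3 = exp(2*pi*i*3/14) = exp(3*I*pi/7).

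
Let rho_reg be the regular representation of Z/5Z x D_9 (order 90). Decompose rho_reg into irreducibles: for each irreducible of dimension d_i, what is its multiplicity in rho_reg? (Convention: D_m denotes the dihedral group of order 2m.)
Each irreducible V_i of dimension d_i appears with multiplicity d_i, i.e. rho_reg = (direct sum over all irreducibles V_i) d_i V_i. The irreducible dimensions for Z/5Z x D_9 are 1, 1, 1, 1, 1, 1, 1, 1, 1, 1, 2, 2, 2, 2, 2, 2, 2, 2, 2, 2, 2, 2, 2, 2, 2, 2, 2, 2, 2, 2: 10 irreducibles of dimension 1, each with multiplicity 1; 20 irreducibles of dimension 2, each with multiplicity 2. Total dimension 10*1*1 + 20*2*2 = 90 = |G|.

Derivation: General theorem: in the regular representation of a finite group G, each irreducible appears with multiplicity equal to its dimension. Check: dim(rho_reg) = sum d_i^2 = 1 + 1 + 1 + 1 + 1 + 1 + 1 + 1 + 1 + 1 + 4 + 4 + 4 + 4 + 4 + 4 + 4 + 4 + 4 + 4 + 4 + 4 + 4 + 4 + 4 + 4 + 4 + 4 + 4 + 4 = 90 = |G|.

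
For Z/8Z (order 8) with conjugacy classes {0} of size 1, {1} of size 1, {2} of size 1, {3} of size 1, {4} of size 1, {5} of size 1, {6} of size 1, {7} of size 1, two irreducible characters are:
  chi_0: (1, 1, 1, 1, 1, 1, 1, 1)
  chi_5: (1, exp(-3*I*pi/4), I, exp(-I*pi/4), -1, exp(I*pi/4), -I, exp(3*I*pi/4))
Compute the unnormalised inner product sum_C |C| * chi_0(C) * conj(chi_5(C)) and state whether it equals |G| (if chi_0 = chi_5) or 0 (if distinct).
Sum = 0; so <chi_0, chi_5> = 0 (distinct irreducibles are orthogonal).

Solution. Compute term by term over conjugacy classes (|C| * chi_0(C) * conj(chi_5(C))):
  1*(1)*conj(1) + 1*(1)*conj(exp(-3*I*pi/4)) + 1*(1)*conj(I) + 1*(1)*conj(exp(-I*pi/4)) + 1*(1)*conj(-1) + 1*(1)*conj(exp(I*pi/4)) + 1*(1)*conj(-I) + 1*(1)*conj(exp(3*I*pi/4))
  = (1) + (exp(3*I*pi/4)) + (-I) + (exp(I*pi/4)) + (-1) + (exp(-I*pi/4)) + (I) + (exp(-3*I*pi/4))
  = 0.
(Exp terms are combined using exp(i*s)*conj(exp(i*t)) = exp(i*(s-t)), and sums of them are collapsed using the identity that for every m > 1 the m distinct m-th roots of unity sum to 0, e.g. 1 + exp(2*I*pi/3) + exp(-2*I*pi/3) = 0.)
Dividing by |G| = 8 gives 0/8 = 0, matching the row-orthogonality relation <chi_0, chi_5> = [chi_0 = chi_5].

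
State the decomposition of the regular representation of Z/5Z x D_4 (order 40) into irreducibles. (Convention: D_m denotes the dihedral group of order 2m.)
Each irreducible V_i of dimension d_i appears with multiplicity d_i, i.e. rho_reg = (direct sum over all irreducibles V_i) d_i V_i. The irreducible dimensions for Z/5Z x D_4 are 1, 1, 1, 1, 1, 1, 1, 1, 1, 1, 1, 1, 1, 1, 1, 1, 1, 1, 1, 1, 2, 2, 2, 2, 2: 20 irreducibles of dimension 1, each with multiplicity 1; 5 irreducibles of dimension 2, each with multiplicity 2. Total dimension 20*1*1 + 5*2*2 = 40 = |G|.

Why: General theorem: in the regular representation of a finite group G, each irreducible appears with multiplicity equal to its dimension. Check: dim(rho_reg) = sum d_i^2 = 1 + 1 + 1 + 1 + 1 + 1 + 1 + 1 + 1 + 1 + 1 + 1 + 1 + 1 + 1 + 1 + 1 + 1 + 1 + 1 + 4 + 4 + 4 + 4 + 4 = 40 = |G|.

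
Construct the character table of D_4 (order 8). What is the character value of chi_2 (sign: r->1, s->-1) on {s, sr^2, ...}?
Conjugacy classes: {e} of size 1, {r^2} of size 1, {r^1, r^3} of size 2, {s, sr^2, ...} of size 2, {sr, sr^3, ...} of size 2.
Character table:
  irrep \ class              {e} (size 1)  {r^2} (size 1)  {r^1, r^3} (size 2)  {s, sr^2, ...} (size 2)  {sr, sr^3, ...} (size 2)
  chi_1 (triv)               1             1               1                    1                        1                       
  chi_2 (sign: r->1, s->-1)  1             1               1                    -1                       -1                      
  chi_3 (r->-1, s->1)        1             1               -1                   1                        -1                      
  chi_4 (r->-1, s->-1)       1             1               -1                   -1                       1                       
  chi_5 (2d, j=1)            2             -2              0                    0                        0                       

Spot check: chi_2 (sign: r->1, s->-1) on {s, sr^2, ...} = -1.

Derivation: D_4 has order 2*4 = 8 with 5 conjugacy classes, hence 5 irreducibles. Sum of squared dims 1 + 1 + 1 + 1 + 4 = 8 = |G|. Linear characters come from the abelianisation; the 2-dimensional irreps have character r^k -> 2*cos(2*pi*j*k/4), reflections -> 0.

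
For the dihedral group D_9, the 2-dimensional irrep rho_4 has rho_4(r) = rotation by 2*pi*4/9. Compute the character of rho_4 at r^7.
chi_{rho_4}(r^7) = 2*cos(2*pi*4*7/9) = 2*cos(56*pi/9)

Argument: rho_4(r^7) is rotation by angle 2*pi*4*7/9, whose trace is 2*cos(2*pi*4*7/9) = 2*cos(56*pi/9).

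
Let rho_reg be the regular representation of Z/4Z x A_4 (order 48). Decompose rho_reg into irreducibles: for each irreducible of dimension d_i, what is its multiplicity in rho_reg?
Each irreducible V_i of dimension d_i appears with multiplicity d_i, i.e. rho_reg = (direct sum over all irreducibles V_i) d_i V_i. The irreducible dimensions for Z/4Z x A_4 are 1, 1, 1, 1, 1, 1, 1, 1, 1, 1, 1, 1, 3, 3, 3, 3: 12 irreducibles of dimension 1, each with multiplicity 1; 4 irreducibles of dimension 3, each with multiplicity 3. Total dimension 12*1*1 + 4*3*3 = 48 = |G|.

Reasoning: General theorem: in the regular representation of a finite group G, each irreducible appears with multiplicity equal to its dimension. Check: dim(rho_reg) = sum d_i^2 = 1 + 1 + 1 + 1 + 1 + 1 + 1 + 1 + 1 + 1 + 1 + 1 + 9 + 9 + 9 + 9 = 48 = |G|.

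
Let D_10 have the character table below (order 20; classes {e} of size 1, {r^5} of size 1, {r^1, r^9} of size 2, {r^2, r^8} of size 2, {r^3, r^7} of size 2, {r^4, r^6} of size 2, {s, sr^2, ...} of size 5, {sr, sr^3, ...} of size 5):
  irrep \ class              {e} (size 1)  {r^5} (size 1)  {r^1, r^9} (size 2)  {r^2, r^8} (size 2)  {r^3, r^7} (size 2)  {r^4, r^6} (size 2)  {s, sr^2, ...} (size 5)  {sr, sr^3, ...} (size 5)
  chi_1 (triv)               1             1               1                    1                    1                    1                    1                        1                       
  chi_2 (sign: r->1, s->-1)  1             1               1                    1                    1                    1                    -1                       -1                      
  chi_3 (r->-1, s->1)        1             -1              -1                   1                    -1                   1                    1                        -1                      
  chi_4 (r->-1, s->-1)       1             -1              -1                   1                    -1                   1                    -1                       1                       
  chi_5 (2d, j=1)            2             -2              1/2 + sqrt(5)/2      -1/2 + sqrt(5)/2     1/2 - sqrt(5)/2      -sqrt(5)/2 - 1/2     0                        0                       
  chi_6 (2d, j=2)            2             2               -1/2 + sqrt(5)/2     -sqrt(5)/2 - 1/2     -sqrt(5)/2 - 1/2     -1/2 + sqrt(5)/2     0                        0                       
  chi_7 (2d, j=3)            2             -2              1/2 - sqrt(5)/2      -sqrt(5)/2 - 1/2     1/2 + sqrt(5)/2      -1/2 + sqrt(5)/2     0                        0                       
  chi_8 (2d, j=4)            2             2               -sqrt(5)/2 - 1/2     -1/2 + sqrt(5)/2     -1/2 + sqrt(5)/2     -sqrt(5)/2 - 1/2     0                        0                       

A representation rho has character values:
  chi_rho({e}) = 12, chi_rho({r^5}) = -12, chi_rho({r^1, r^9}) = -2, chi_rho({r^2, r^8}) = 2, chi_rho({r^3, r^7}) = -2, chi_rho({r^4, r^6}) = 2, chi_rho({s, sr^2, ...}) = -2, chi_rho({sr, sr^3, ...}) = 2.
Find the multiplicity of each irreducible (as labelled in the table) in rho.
Multiplicities: chi_1: 0, chi_2: 0, chi_3: 1, chi_4: 3, chi_5: 2, chi_6: 0, chi_7: 2, chi_8: 0.

Derivation: Use <chi_rho, chi> = (1/|G|) sum_C |C| * chi_rho(C) * conj(chi(C)) with |G| = 20 for each irreducible chi in the table:
  <chi_rho, chi_1> = (1/20)[1*(12)*conj(1) + 1*(-12)*conj(1) + 2*(-2)*conj(1) + 2*(2)*conj(1) + 2*(-2)*conj(1) + 2*(2)*conj(1) + 5*(-2)*conj(1) + 5*(2)*conj(1)]
      = (1/20)[(12) + (-12) + (-4) + (4) + (-4) + (4) + (-10) + (10)] = 0/20 = 0
  <chi_rho, chi_2> = (1/20)[1*(12)*conj(1) + 1*(-12)*conj(1) + 2*(-2)*conj(1) + 2*(2)*conj(1) + 2*(-2)*conj(1) + 2*(2)*conj(1) + 5*(-2)*conj(-1) + 5*(2)*conj(-1)]
      = (1/20)[(12) + (-12) + (-4) + (4) + (-4) + (4) + (10) + (-10)] = 0/20 = 0
  <chi_rho, chi_3> = (1/20)[1*(12)*conj(1) + 1*(-12)*conj(-1) + 2*(-2)*conj(-1) + 2*(2)*conj(1) + 2*(-2)*conj(-1) + 2*(2)*conj(1) + 5*(-2)*conj(1) + 5*(2)*conj(-1)]
      = (1/20)[(12) + (12) + (4) + (4) + (4) + (4) + (-10) + (-10)] = 20/20 = 1
  <chi_rho, chi_4> = (1/20)[1*(12)*conj(1) + 1*(-12)*conj(-1) + 2*(-2)*conj(-1) + 2*(2)*conj(1) + 2*(-2)*conj(-1) + 2*(2)*conj(1) + 5*(-2)*conj(-1) + 5*(2)*conj(1)]
      = (1/20)[(12) + (12) + (4) + (4) + (4) + (4) + (10) + (10)] = 60/20 = 3
  <chi_rho, chi_5> = (1/20)[1*(12)*conj(2) + 1*(-12)*conj(-2) + 2*(-2)*conj(1/2 + sqrt(5)/2) + 2*(2)*conj(-1/2 + sqrt(5)/2) + 2*(-2)*conj(1/2 - sqrt(5)/2) + 2*(2)*conj(-sqrt(5)/2 - 1/2) + 5*(-2)*conj(0) + 5*(2)*conj(0)]
      = (1/20)[(24) + (24) + (-2*sqrt(5) - 2) + (-2 + 2*sqrt(5)) + (-2 + 2*sqrt(5)) + (-2*sqrt(5) - 2) + (0) + (0)] = 40/20 = 2
  <chi_rho, chi_6> = (1/20)[1*(12)*conj(2) + 1*(-12)*conj(2) + 2*(-2)*conj(-1/2 + sqrt(5)/2) + 2*(2)*conj(-sqrt(5)/2 - 1/2) + 2*(-2)*conj(-sqrt(5)/2 - 1/2) + 2*(2)*conj(-1/2 + sqrt(5)/2) + 5*(-2)*conj(0) + 5*(2)*conj(0)]
      = (1/20)[(24) + (-24) + (2 - 2*sqrt(5)) + (-2*sqrt(5) - 2) + (2 + 2*sqrt(5)) + (-2 + 2*sqrt(5)) + (0) + (0)] = 0/20 = 0
  <chi_rho, chi_7> = (1/20)[1*(12)*conj(2) + 1*(-12)*conj(-2) + 2*(-2)*conj(1/2 - sqrt(5)/2) + 2*(2)*conj(-sqrt(5)/2 - 1/2) + 2*(-2)*conj(1/2 + sqrt(5)/2) + 2*(2)*conj(-1/2 + sqrt(5)/2) + 5*(-2)*conj(0) + 5*(2)*conj(0)]
      = (1/20)[(24) + (24) + (-2 + 2*sqrt(5)) + (-2*sqrt(5) - 2) + (-2*sqrt(5) - 2) + (-2 + 2*sqrt(5)) + (0) + (0)] = 40/20 = 2
  <chi_rho, chi_8> = (1/20)[1*(12)*conj(2) + 1*(-12)*conj(2) + 2*(-2)*conj(-sqrt(5)/2 - 1/2) + 2*(2)*conj(-1/2 + sqrt(5)/2) + 2*(-2)*conj(-1/2 + sqrt(5)/2) + 2*(2)*conj(-sqrt(5)/2 - 1/2) + 5*(-2)*conj(0) + 5*(2)*conj(0)]
      = (1/20)[(24) + (-24) + (2 + 2*sqrt(5)) + (-2 + 2*sqrt(5)) + (2 - 2*sqrt(5)) + (-2*sqrt(5) - 2) + (0) + (0)] = 0/20 = 0
Dimension check: dim(rho) = sum (mult * dim) = 0*1 + 0*1 + 1*1 + 3*1 + 2*2 + 0*2 + 2*2 + 0*2 = 12 = chi_rho(e) = 12.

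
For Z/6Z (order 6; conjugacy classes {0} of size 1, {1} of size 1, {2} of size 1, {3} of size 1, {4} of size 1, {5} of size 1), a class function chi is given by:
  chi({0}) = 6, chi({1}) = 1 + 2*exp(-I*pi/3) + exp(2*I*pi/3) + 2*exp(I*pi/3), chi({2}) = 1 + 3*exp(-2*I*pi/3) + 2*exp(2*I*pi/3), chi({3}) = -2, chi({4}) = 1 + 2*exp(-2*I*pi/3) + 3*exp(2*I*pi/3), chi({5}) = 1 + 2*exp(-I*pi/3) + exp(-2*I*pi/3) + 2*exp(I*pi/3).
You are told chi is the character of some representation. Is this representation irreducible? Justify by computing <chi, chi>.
Not irreducible (reducible): <chi, chi> = 10 > 1.

Working: <chi, chi> = (1/|G|) sum_C |C| * |chi(C)|^2 = (1/6)[1*|6|^2 + 1*|1 + 2*exp(-I*pi/3) + exp(2*I*pi/3) + 2*exp(I*pi/3)|^2 + 1*|1 + 3*exp(-2*I*pi/3) + 2*exp(2*I*pi/3)|^2 + 1*|-2|^2 + 1*|1 + 2*exp(-2*I*pi/3) + 3*exp(2*I*pi/3)|^2 + 1*|1 + 2*exp(-I*pi/3) + exp(-2*I*pi/3) + 2*exp(I*pi/3)|^2]
  = (1/6)[(36) + (7) + (3) + (4) + (3) + (7)] = 60/6 = 10.
(Exp terms are combined using exp(i*s)*conj(exp(i*t)) = exp(i*(s-t)), and sums of them are collapsed using the identity that for every m > 1 the m distinct m-th roots of unity sum to 0, e.g. 1 + exp(2*I*pi/3) + exp(-2*I*pi/3) = 0.)
A character is irreducible iff <chi, chi> = 1, so this representation is reducible.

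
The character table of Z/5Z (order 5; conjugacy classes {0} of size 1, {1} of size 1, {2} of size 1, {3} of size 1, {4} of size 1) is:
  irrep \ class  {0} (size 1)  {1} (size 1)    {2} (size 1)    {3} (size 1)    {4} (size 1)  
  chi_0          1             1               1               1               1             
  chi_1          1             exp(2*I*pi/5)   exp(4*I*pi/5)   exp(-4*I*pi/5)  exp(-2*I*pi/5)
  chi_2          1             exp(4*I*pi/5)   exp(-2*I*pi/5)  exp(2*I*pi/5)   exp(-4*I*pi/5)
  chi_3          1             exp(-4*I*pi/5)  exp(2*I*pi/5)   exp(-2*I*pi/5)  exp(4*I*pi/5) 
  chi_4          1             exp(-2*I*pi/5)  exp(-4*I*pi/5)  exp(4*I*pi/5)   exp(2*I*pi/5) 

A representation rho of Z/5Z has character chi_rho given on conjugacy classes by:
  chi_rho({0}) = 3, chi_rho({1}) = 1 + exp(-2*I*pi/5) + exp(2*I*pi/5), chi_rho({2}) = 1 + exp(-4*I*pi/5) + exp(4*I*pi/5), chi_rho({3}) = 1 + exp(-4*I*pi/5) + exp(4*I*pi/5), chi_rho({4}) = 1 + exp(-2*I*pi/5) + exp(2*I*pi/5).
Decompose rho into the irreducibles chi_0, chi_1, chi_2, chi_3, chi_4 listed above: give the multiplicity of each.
Multiplicities: chi_0: 1, chi_1: 1, chi_2: 0, chi_3: 0, chi_4: 1.

Explanation: Use <chi_rho, chi> = (1/|G|) sum_C |C| * chi_rho(C) * conj(chi(C)) with |G| = 5 for each irreducible chi in the table:
  <chi_rho, chi_0> = (1/5)[1*(3)*conj(1) + 1*(1 + exp(-2*I*pi/5) + exp(2*I*pi/5))*conj(1) + 1*(1 + exp(-4*I*pi/5) + exp(4*I*pi/5))*conj(1) + 1*(1 + exp(-4*I*pi/5) + exp(4*I*pi/5))*conj(1) + 1*(1 + exp(-2*I*pi/5) + exp(2*I*pi/5))*conj(1)]
      = (1/5)[(3) + (1 + exp(-2*I*pi/5) + exp(2*I*pi/5)) + (1 + exp(-4*I*pi/5) + exp(4*I*pi/5)) + (1 + exp(-4*I*pi/5) + exp(4*I*pi/5)) + (1 + exp(-2*I*pi/5) + exp(2*I*pi/5))] = 5/5 = 1
  <chi_rho, chi_1> = (1/5)[1*(3)*conj(1) + 1*(1 + exp(-2*I*pi/5) + exp(2*I*pi/5))*conj(exp(2*I*pi/5)) + 1*(1 + exp(-4*I*pi/5) + exp(4*I*pi/5))*conj(exp(4*I*pi/5)) + 1*(1 + exp(-4*I*pi/5) + exp(4*I*pi/5))*conj(exp(-4*I*pi/5)) + 1*(1 + exp(-2*I*pi/5) + exp(2*I*pi/5))*conj(exp(-2*I*pi/5))]
      = (1/5)[(3) + (1 + exp(-2*I*pi/5) + exp(-4*I*pi/5)) + (1 + exp(-4*I*pi/5) + exp(2*I*pi/5)) + (1 + exp(-2*I*pi/5) + exp(4*I*pi/5)) + (1 + exp(4*I*pi/5) + exp(2*I*pi/5))] = 5/5 = 1
  <chi_rho, chi_2> = (1/5)[1*(3)*conj(1) + 1*(1 + exp(-2*I*pi/5) + exp(2*I*pi/5))*conj(exp(4*I*pi/5)) + 1*(1 + exp(-4*I*pi/5) + exp(4*I*pi/5))*conj(exp(-2*I*pi/5)) + 1*(1 + exp(-4*I*pi/5) + exp(4*I*pi/5))*conj(exp(2*I*pi/5)) + 1*(1 + exp(-2*I*pi/5) + exp(2*I*pi/5))*conj(exp(-4*I*pi/5))]
      = (1/5)[(3) + (exp(-2*I*pi/5) + exp(-4*I*pi/5) + exp(4*I*pi/5)) + (exp(-2*I*pi/5) + exp(-4*I*pi/5) + exp(2*I*pi/5)) + (exp(-2*I*pi/5) + exp(4*I*pi/5) + exp(2*I*pi/5)) + (exp(-4*I*pi/5) + exp(4*I*pi/5) + exp(2*I*pi/5))] = 0/5 = 0
  <chi_rho, chi_3> = (1/5)[1*(3)*conj(1) + 1*(1 + exp(-2*I*pi/5) + exp(2*I*pi/5))*conj(exp(-4*I*pi/5)) + 1*(1 + exp(-4*I*pi/5) + exp(4*I*pi/5))*conj(exp(2*I*pi/5)) + 1*(1 + exp(-4*I*pi/5) + exp(4*I*pi/5))*conj(exp(-2*I*pi/5)) + 1*(1 + exp(-2*I*pi/5) + exp(2*I*pi/5))*conj(exp(4*I*pi/5))]
      = (1/5)[(3) + (exp(-4*I*pi/5) + exp(4*I*pi/5) + exp(2*I*pi/5)) + (exp(-2*I*pi/5) + exp(4*I*pi/5) + exp(2*I*pi/5)) + (exp(-2*I*pi/5) + exp(-4*I*pi/5) + exp(2*I*pi/5)) + (exp(-2*I*pi/5) + exp(-4*I*pi/5) + exp(4*I*pi/5))] = 0/5 = 0
  <chi_rho, chi_4> = (1/5)[1*(3)*conj(1) + 1*(1 + exp(-2*I*pi/5) + exp(2*I*pi/5))*conj(exp(-2*I*pi/5)) + 1*(1 + exp(-4*I*pi/5) + exp(4*I*pi/5))*conj(exp(-4*I*pi/5)) + 1*(1 + exp(-4*I*pi/5) + exp(4*I*pi/5))*conj(exp(4*I*pi/5)) + 1*(1 + exp(-2*I*pi/5) + exp(2*I*pi/5))*conj(exp(2*I*pi/5))]
      = (1/5)[(3) + (1 + exp(4*I*pi/5) + exp(2*I*pi/5)) + (1 + exp(-2*I*pi/5) + exp(4*I*pi/5)) + (1 + exp(-4*I*pi/5) + exp(2*I*pi/5)) + (1 + exp(-2*I*pi/5) + exp(-4*I*pi/5))] = 5/5 = 1
(Exp terms are combined using exp(i*s)*conj(exp(i*t)) = exp(i*(s-t)), and sums of them are collapsed using the identity that for every m > 1 the m distinct m-th roots of unity sum to 0, e.g. 1 + exp(2*I*pi/3) + exp(-2*I*pi/3) = 0.)
Dimension check: dim(rho) = sum (mult * dim) = 1*1 + 1*1 + 0*1 + 0*1 + 1*1 = 3 = chi_rho(e) = 3.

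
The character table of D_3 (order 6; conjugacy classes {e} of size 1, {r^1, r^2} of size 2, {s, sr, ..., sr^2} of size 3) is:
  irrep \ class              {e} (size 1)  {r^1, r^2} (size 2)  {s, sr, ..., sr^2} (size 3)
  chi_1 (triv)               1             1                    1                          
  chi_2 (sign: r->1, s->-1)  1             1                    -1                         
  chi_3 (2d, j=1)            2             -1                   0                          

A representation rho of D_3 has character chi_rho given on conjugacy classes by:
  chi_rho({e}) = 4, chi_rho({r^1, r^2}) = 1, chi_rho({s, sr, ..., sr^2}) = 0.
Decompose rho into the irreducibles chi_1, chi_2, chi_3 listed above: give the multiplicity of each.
Multiplicities: chi_1: 1, chi_2: 1, chi_3: 1.

Use <chi_rho, chi> = (1/|G|) sum_C |C| * chi_rho(C) * conj(chi(C)) with |G| = 6 for each irreducible chi in the table:
  <chi_rho, chi_1> = (1/6)[1*(4)*conj(1) + 2*(1)*conj(1) + 3*(0)*conj(1)]
      = (1/6)[(4) + (2) + (0)] = 6/6 = 1
  <chi_rho, chi_2> = (1/6)[1*(4)*conj(1) + 2*(1)*conj(1) + 3*(0)*conj(-1)]
      = (1/6)[(4) + (2) + (0)] = 6/6 = 1
  <chi_rho, chi_3> = (1/6)[1*(4)*conj(2) + 2*(1)*conj(-1) + 3*(0)*conj(0)]
      = (1/6)[(8) + (-2) + (0)] = 6/6 = 1
Dimension check: dim(rho) = sum (mult * dim) = 1*1 + 1*1 + 1*2 = 4 = chi_rho(e) = 4.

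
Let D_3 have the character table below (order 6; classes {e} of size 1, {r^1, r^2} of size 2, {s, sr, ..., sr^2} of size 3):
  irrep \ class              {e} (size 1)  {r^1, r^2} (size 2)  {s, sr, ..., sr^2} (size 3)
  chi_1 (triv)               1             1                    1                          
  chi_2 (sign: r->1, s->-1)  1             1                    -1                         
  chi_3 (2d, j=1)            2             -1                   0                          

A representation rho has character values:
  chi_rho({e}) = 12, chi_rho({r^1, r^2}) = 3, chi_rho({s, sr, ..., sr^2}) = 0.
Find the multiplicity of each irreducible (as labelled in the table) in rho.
Multiplicities: chi_1: 3, chi_2: 3, chi_3: 3.

Reasoning: Use <chi_rho, chi> = (1/|G|) sum_C |C| * chi_rho(C) * conj(chi(C)) with |G| = 6 for each irreducible chi in the table:
  <chi_rho, chi_1> = (1/6)[1*(12)*conj(1) + 2*(3)*conj(1) + 3*(0)*conj(1)]
      = (1/6)[(12) + (6) + (0)] = 18/6 = 3
  <chi_rho, chi_2> = (1/6)[1*(12)*conj(1) + 2*(3)*conj(1) + 3*(0)*conj(-1)]
      = (1/6)[(12) + (6) + (0)] = 18/6 = 3
  <chi_rho, chi_3> = (1/6)[1*(12)*conj(2) + 2*(3)*conj(-1) + 3*(0)*conj(0)]
      = (1/6)[(24) + (-6) + (0)] = 18/6 = 3
Dimension check: dim(rho) = sum (mult * dim) = 3*1 + 3*1 + 3*2 = 12 = chi_rho(e) = 12.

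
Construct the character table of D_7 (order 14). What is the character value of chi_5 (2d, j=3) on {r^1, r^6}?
Conjugacy classes: {e} of size 1, {r^1, r^6} of size 2, {r^2, r^5} of size 2, {r^3, r^4} of size 2, {s, sr, ..., sr^6} of size 7.
Character table:
  irrep \ class              {e} (size 1)  {r^1, r^6} (size 2)  {r^2, r^5} (size 2)  {r^3, r^4} (size 2)  {s, sr, ..., sr^6} (size 7)
  chi_1 (triv)               1             1                    1                    1                    1                          
  chi_2 (sign: r->1, s->-1)  1             1                    1                    1                    -1                         
  chi_3 (2d, j=1)            2             2*cos(2*pi/7)        -2*cos(3*pi/7)       -2*cos(pi/7)         0                          
  chi_4 (2d, j=2)            2             -2*cos(3*pi/7)       -2*cos(pi/7)         2*cos(2*pi/7)        0                          
  chi_5 (2d, j=3)            2             -2*cos(pi/7)         2*cos(2*pi/7)        -2*cos(3*pi/7)       0                          

Spot check: chi_5 (2d, j=3) on {r^1, r^6} = -2*cos(pi/7).

Proof sketch: D_7 has order 2*7 = 14 with 5 conjugacy classes, hence 5 irreducibles. Sum of squared dims 1 + 1 + 4 + 4 + 4 = 14 = |G|. Linear characters come from the abelianisation; the 2-dimensional irreps have character r^k -> 2*cos(2*pi*j*k/7), reflections -> 0.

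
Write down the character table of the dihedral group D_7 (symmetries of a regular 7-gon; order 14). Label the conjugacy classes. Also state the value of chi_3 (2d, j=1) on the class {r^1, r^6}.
Conjugacy classes: {e} of size 1, {r^1, r^6} of size 2, {r^2, r^5} of size 2, {r^3, r^4} of size 2, {s, sr, ..., sr^6} of size 7.
Character table:
  irrep \ class              {e} (size 1)  {r^1, r^6} (size 2)  {r^2, r^5} (size 2)  {r^3, r^4} (size 2)  {s, sr, ..., sr^6} (size 7)
  chi_1 (triv)               1             1                    1                    1                    1                          
  chi_2 (sign: r->1, s->-1)  1             1                    1                    1                    -1                         
  chi_3 (2d, j=1)            2             2*cos(2*pi/7)        -2*cos(3*pi/7)       -2*cos(pi/7)         0                          
  chi_4 (2d, j=2)            2             -2*cos(3*pi/7)       -2*cos(pi/7)         2*cos(2*pi/7)        0                          
  chi_5 (2d, j=3)            2             -2*cos(pi/7)         2*cos(2*pi/7)        -2*cos(3*pi/7)       0                          

Spot check: chi_3 (2d, j=1) on {r^1, r^6} = 2*cos(2*pi/7).

Working: D_7 has order 2*7 = 14 with 5 conjugacy classes, hence 5 irreducibles. Sum of squared dims 1 + 1 + 4 + 4 + 4 = 14 = |G|. Linear characters come from the abelianisation; the 2-dimensional irreps have character r^k -> 2*cos(2*pi*j*k/7), reflections -> 0.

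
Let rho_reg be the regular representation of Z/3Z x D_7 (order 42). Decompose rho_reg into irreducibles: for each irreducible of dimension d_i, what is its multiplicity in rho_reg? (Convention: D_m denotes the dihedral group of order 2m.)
Each irreducible V_i of dimension d_i appears with multiplicity d_i, i.e. rho_reg = (direct sum over all irreducibles V_i) d_i V_i. The irreducible dimensions for Z/3Z x D_7 are 1, 1, 1, 1, 1, 1, 2, 2, 2, 2, 2, 2, 2, 2, 2: 6 irreducibles of dimension 1, each with multiplicity 1; 9 irreducibles of dimension 2, each with multiplicity 2. Total dimension 6*1*1 + 9*2*2 = 42 = |G|.

Argument: General theorem: in the regular representation of a finite group G, each irreducible appears with multiplicity equal to its dimension. Check: dim(rho_reg) = sum d_i^2 = 1 + 1 + 1 + 1 + 1 + 1 + 4 + 4 + 4 + 4 + 4 + 4 + 4 + 4 + 4 = 42 = |G|.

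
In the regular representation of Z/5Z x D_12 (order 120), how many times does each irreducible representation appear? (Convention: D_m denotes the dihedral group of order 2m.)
Each irreducible V_i of dimension d_i appears with multiplicity d_i, i.e. rho_reg = (direct sum over all irreducibles V_i) d_i V_i. The irreducible dimensions for Z/5Z x D_12 are 1, 1, 1, 1, 1, 1, 1, 1, 1, 1, 1, 1, 1, 1, 1, 1, 1, 1, 1, 1, 2, 2, 2, 2, 2, 2, 2, 2, 2, 2, 2, 2, 2, 2, 2, 2, 2, 2, 2, 2, 2, 2, 2, 2, 2: 20 irreducibles of dimension 1, each with multiplicity 1; 25 irreducibles of dimension 2, each with multiplicity 2. Total dimension 20*1*1 + 25*2*2 = 120 = |G|.

Working: General theorem: in the regular representation of a finite group G, each irreducible appears with multiplicity equal to its dimension. Check: dim(rho_reg) = sum d_i^2 = 1 + 1 + 1 + 1 + 1 + 1 + 1 + 1 + 1 + 1 + 1 + 1 + 1 + 1 + 1 + 1 + 1 + 1 + 1 + 1 + 4 + 4 + 4 + 4 + 4 + 4 + 4 + 4 + 4 + 4 + 4 + 4 + 4 + 4 + 4 + 4 + 4 + 4 + 4 + 4 + 4 + 4 + 4 + 4 + 4 = 120 = |G|.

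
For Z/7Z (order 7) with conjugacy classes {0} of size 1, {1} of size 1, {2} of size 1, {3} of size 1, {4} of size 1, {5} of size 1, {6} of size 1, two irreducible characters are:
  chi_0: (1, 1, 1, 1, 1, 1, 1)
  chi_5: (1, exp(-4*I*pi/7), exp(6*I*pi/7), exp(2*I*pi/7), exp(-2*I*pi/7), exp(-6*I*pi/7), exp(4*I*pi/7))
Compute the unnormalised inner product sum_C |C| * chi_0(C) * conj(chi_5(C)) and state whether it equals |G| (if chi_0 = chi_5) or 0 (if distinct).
Sum = 0; so <chi_0, chi_5> = 0 (distinct irreducibles are orthogonal).

Reasoning: Compute term by term over conjugacy classes (|C| * chi_0(C) * conj(chi_5(C))):
  1*(1)*conj(1) + 1*(1)*conj(exp(-4*I*pi/7)) + 1*(1)*conj(exp(6*I*pi/7)) + 1*(1)*conj(exp(2*I*pi/7)) + 1*(1)*conj(exp(-2*I*pi/7)) + 1*(1)*conj(exp(-6*I*pi/7)) + 1*(1)*conj(exp(4*I*pi/7))
  = (1) + (exp(4*I*pi/7)) + (exp(-6*I*pi/7)) + (exp(-2*I*pi/7)) + (exp(2*I*pi/7)) + (exp(6*I*pi/7)) + (exp(-4*I*pi/7))
  = 0.
(Exp terms are combined using exp(i*s)*conj(exp(i*t)) = exp(i*(s-t)), and sums of them are collapsed using the identity that for every m > 1 the m distinct m-th roots of unity sum to 0, e.g. 1 + exp(2*I*pi/3) + exp(-2*I*pi/3) = 0.)
Dividing by |G| = 7 gives 0/7 = 0, matching the row-orthogonality relation <chi_0, chi_5> = [chi_0 = chi_5].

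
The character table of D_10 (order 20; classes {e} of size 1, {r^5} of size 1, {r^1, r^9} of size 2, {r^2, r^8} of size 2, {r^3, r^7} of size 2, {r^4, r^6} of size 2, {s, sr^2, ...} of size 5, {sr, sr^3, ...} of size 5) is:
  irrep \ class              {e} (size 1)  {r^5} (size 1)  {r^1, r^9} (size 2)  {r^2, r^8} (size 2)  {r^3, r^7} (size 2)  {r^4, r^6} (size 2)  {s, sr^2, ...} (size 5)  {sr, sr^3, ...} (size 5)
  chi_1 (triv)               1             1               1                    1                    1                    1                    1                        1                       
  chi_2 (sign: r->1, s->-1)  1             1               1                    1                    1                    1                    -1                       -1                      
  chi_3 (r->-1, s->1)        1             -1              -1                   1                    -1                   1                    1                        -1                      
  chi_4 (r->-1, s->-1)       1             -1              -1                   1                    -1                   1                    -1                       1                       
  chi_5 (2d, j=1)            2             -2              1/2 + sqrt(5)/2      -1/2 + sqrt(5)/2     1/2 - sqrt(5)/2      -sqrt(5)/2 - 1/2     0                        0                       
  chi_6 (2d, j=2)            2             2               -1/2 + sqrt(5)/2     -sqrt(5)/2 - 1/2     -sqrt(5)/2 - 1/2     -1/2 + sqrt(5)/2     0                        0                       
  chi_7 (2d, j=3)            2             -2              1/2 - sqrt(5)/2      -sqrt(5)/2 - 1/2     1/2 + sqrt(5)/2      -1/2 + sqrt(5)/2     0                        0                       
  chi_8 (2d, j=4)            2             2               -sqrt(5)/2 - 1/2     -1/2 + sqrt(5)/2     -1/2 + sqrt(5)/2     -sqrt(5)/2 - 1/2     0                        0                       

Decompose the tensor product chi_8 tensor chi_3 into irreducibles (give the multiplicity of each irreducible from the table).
chi_8 tensor chi_3 = chi_5 (all other irreducibles have multiplicity 0).

Explanation: The character of a tensor product is the pointwise product (chi_8 * chi_3)(C) = chi_8(C) * chi_3(C):
  {e}: (2)*(1), {r^5}: (2)*(-1), {r^1, r^9}: (-sqrt(5)/2 - 1/2)*(-1), {r^2, r^8}: (-1/2 + sqrt(5)/2)*(1), {r^3, r^7}: (-1/2 + sqrt(5)/2)*(-1), {r^4, r^6}: (-sqrt(5)/2 - 1/2)*(1), {s, sr^2, ...}: (0)*(1), {sr, sr^3, ...}: (0)*(-1)
so (chi_8 * chi_3) takes values
  {e} -> 2, {r^5} -> -2, {r^1, r^9} -> 1/2 + sqrt(5)/2, {r^2, r^8} -> -1/2 + sqrt(5)/2, {r^3, r^7} -> 1/2 - sqrt(5)/2, {r^4, r^6} -> -sqrt(5)/2 - 1/2, {s, sr^2, ...} -> 0, {sr, sr^3, ...} -> 0.
Now take the inner product of this character with each irreducible chi from the table, <chi_8*chi_3, chi> = (1/20) sum_C |C| (chi_8*chi_3)(C) conj(chi(C)):
  <chi_8*chi_3, chi_1> = (1/20)[1*(2)*conj(1) + 1*(-2)*conj(1) + 2*(1/2 + sqrt(5)/2)*conj(1) + 2*(-1/2 + sqrt(5)/2)*conj(1) + 2*(1/2 - sqrt(5)/2)*conj(1) + 2*(-sqrt(5)/2 - 1/2)*conj(1) + 5*(0)*conj(1) + 5*(0)*conj(1)]
      = (1/20)[(2) + (-2) + (1 + sqrt(5)) + (-1 + sqrt(5)) + (1 - sqrt(5)) + (-sqrt(5) - 1) + (0) + (0)] = 0/20 = 0
  <chi_8*chi_3, chi_2> = (1/20)[1*(2)*conj(1) + 1*(-2)*conj(1) + 2*(1/2 + sqrt(5)/2)*conj(1) + 2*(-1/2 + sqrt(5)/2)*conj(1) + 2*(1/2 - sqrt(5)/2)*conj(1) + 2*(-sqrt(5)/2 - 1/2)*conj(1) + 5*(0)*conj(-1) + 5*(0)*conj(-1)]
      = (1/20)[(2) + (-2) + (1 + sqrt(5)) + (-1 + sqrt(5)) + (1 - sqrt(5)) + (-sqrt(5) - 1) + (0) + (0)] = 0/20 = 0
  <chi_8*chi_3, chi_3> = (1/20)[1*(2)*conj(1) + 1*(-2)*conj(-1) + 2*(1/2 + sqrt(5)/2)*conj(-1) + 2*(-1/2 + sqrt(5)/2)*conj(1) + 2*(1/2 - sqrt(5)/2)*conj(-1) + 2*(-sqrt(5)/2 - 1/2)*conj(1) + 5*(0)*conj(1) + 5*(0)*conj(-1)]
      = (1/20)[(2) + (2) + (-sqrt(5) - 1) + (-1 + sqrt(5)) + (-1 + sqrt(5)) + (-sqrt(5) - 1) + (0) + (0)] = 0/20 = 0
  <chi_8*chi_3, chi_4> = (1/20)[1*(2)*conj(1) + 1*(-2)*conj(-1) + 2*(1/2 + sqrt(5)/2)*conj(-1) + 2*(-1/2 + sqrt(5)/2)*conj(1) + 2*(1/2 - sqrt(5)/2)*conj(-1) + 2*(-sqrt(5)/2 - 1/2)*conj(1) + 5*(0)*conj(-1) + 5*(0)*conj(1)]
      = (1/20)[(2) + (2) + (-sqrt(5) - 1) + (-1 + sqrt(5)) + (-1 + sqrt(5)) + (-sqrt(5) - 1) + (0) + (0)] = 0/20 = 0
  <chi_8*chi_3, chi_5> = (1/20)[1*(2)*conj(2) + 1*(-2)*conj(-2) + 2*(1/2 + sqrt(5)/2)*conj(1/2 + sqrt(5)/2) + 2*(-1/2 + sqrt(5)/2)*conj(-1/2 + sqrt(5)/2) + 2*(1/2 - sqrt(5)/2)*conj(1/2 - sqrt(5)/2) + 2*(-sqrt(5)/2 - 1/2)*conj(-sqrt(5)/2 - 1/2) + 5*(0)*conj(0) + 5*(0)*conj(0)]
      = (1/20)[(4) + (4) + (sqrt(5) + 3) + (3 - sqrt(5)) + (3 - sqrt(5)) + (sqrt(5) + 3) + (0) + (0)] = 20/20 = 1
  <chi_8*chi_3, chi_6> = (1/20)[1*(2)*conj(2) + 1*(-2)*conj(2) + 2*(1/2 + sqrt(5)/2)*conj(-1/2 + sqrt(5)/2) + 2*(-1/2 + sqrt(5)/2)*conj(-sqrt(5)/2 - 1/2) + 2*(1/2 - sqrt(5)/2)*conj(-sqrt(5)/2 - 1/2) + 2*(-sqrt(5)/2 - 1/2)*conj(-1/2 + sqrt(5)/2) + 5*(0)*conj(0) + 5*(0)*conj(0)]
      = (1/20)[(4) + (-4) + (2) + (-2) + (2) + (-2) + (0) + (0)] = 0/20 = 0
  <chi_8*chi_3, chi_7> = (1/20)[1*(2)*conj(2) + 1*(-2)*conj(-2) + 2*(1/2 + sqrt(5)/2)*conj(1/2 - sqrt(5)/2) + 2*(-1/2 + sqrt(5)/2)*conj(-sqrt(5)/2 - 1/2) + 2*(1/2 - sqrt(5)/2)*conj(1/2 + sqrt(5)/2) + 2*(-sqrt(5)/2 - 1/2)*conj(-1/2 + sqrt(5)/2) + 5*(0)*conj(0) + 5*(0)*conj(0)]
      = (1/20)[(4) + (4) + (-2) + (-2) + (-2) + (-2) + (0) + (0)] = 0/20 = 0
  <chi_8*chi_3, chi_8> = (1/20)[1*(2)*conj(2) + 1*(-2)*conj(2) + 2*(1/2 + sqrt(5)/2)*conj(-sqrt(5)/2 - 1/2) + 2*(-1/2 + sqrt(5)/2)*conj(-1/2 + sqrt(5)/2) + 2*(1/2 - sqrt(5)/2)*conj(-1/2 + sqrt(5)/2) + 2*(-sqrt(5)/2 - 1/2)*conj(-sqrt(5)/2 - 1/2) + 5*(0)*conj(0) + 5*(0)*conj(0)]
      = (1/20)[(4) + (-4) + (-3 - sqrt(5)) + (3 - sqrt(5)) + (-3 + sqrt(5)) + (sqrt(5) + 3) + (0) + (0)] = 0/20 = 0
Hence the multiplicities are chi_5: 1. Dimension check: dim(chi_8)*dim(chi_3) = 2*1 = 2 and sum (mult * dim) = 1*2 = 2.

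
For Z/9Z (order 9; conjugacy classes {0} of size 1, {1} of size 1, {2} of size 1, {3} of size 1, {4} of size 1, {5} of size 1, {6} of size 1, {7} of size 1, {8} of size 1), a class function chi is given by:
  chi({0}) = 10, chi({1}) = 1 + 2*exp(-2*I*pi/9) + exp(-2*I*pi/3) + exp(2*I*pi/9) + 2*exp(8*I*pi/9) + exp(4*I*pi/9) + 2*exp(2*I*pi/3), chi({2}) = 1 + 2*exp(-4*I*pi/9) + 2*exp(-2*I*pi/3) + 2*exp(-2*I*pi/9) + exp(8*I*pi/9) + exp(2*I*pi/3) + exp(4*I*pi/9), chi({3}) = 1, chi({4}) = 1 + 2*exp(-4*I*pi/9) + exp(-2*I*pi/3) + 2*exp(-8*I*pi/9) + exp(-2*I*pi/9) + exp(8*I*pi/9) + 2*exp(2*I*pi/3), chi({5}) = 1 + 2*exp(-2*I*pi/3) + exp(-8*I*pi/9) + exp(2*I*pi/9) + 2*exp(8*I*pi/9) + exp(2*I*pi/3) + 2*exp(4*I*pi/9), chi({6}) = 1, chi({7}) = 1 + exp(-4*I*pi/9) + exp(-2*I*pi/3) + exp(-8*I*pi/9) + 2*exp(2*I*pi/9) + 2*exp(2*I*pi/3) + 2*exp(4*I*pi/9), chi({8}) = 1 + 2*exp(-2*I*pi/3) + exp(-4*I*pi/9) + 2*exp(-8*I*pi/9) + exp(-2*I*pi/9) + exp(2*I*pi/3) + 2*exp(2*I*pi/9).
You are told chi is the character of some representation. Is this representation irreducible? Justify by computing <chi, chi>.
Not irreducible (reducible): <chi, chi> = 16 > 1.

Why: <chi, chi> = (1/|G|) sum_C |C| * |chi(C)|^2 = (1/9)[1*|10|^2 + 1*|1 + 2*exp(-2*I*pi/9) + exp(-2*I*pi/3) + exp(2*I*pi/9) + 2*exp(8*I*pi/9) + exp(4*I*pi/9) + 2*exp(2*I*pi/3)|^2 + 1*|1 + 2*exp(-4*I*pi/9) + 2*exp(-2*I*pi/3) + 2*exp(-2*I*pi/9) + exp(8*I*pi/9) + exp(2*I*pi/3) + exp(4*I*pi/9)|^2 + 1*|1|^2 + 1*|1 + 2*exp(-4*I*pi/9) + exp(-2*I*pi/3) + 2*exp(-8*I*pi/9) + exp(-2*I*pi/9) + exp(8*I*pi/9) + 2*exp(2*I*pi/3)|^2 + 1*|1 + 2*exp(-2*I*pi/3) + exp(-8*I*pi/9) + exp(2*I*pi/9) + 2*exp(8*I*pi/9) + exp(2*I*pi/3) + 2*exp(4*I*pi/9)|^2 + 1*|1|^2 + 1*|1 + exp(-4*I*pi/9) + exp(-2*I*pi/3) + exp(-8*I*pi/9) + 2*exp(2*I*pi/9) + 2*exp(2*I*pi/3) + 2*exp(4*I*pi/9)|^2 + 1*|1 + 2*exp(-2*I*pi/3) + exp(-4*I*pi/9) + 2*exp(-8*I*pi/9) + exp(-2*I*pi/9) + exp(2*I*pi/3) + 2*exp(2*I*pi/9)|^2]
  = (1/9)[(100) + (16 + 11*exp(-4*I*pi/9) + 9*exp(-2*I*pi/3) + 10*exp(-2*I*pi/9) + 12*exp(-8*I*pi/9) + 12*exp(8*I*pi/9) + 10*exp(2*I*pi/9) + 9*exp(2*I*pi/3) + 11*exp(4*I*pi/9)) + (16 + 10*exp(-4*I*pi/9) + 9*exp(-2*I*pi/3) + 12*exp(-2*I*pi/9) + 11*exp(-8*I*pi/9) + 11*exp(8*I*pi/9) + 12*exp(2*I*pi/9) + 9*exp(2*I*pi/3) + 10*exp(4*I*pi/9)) + (1) + (16 + 12*exp(-4*I*pi/9) + 9*exp(-2*I*pi/3) + 11*exp(-2*I*pi/9) + 10*exp(-8*I*pi/9) + 10*exp(8*I*pi/9) + 11*exp(2*I*pi/9) + 9*exp(2*I*pi/3) + 12*exp(4*I*pi/9)) + (16 + 12*exp(-4*I*pi/9) + 9*exp(-2*I*pi/3) + 11*exp(-2*I*pi/9) + 10*exp(-8*I*pi/9) + 10*exp(8*I*pi/9) + 11*exp(2*I*pi/9) + 9*exp(2*I*pi/3) + 12*exp(4*I*pi/9)) + (1) + (16 + 10*exp(-4*I*pi/9) + 9*exp(-2*I*pi/3) + 12*exp(-2*I*pi/9) + 11*exp(-8*I*pi/9) + 11*exp(8*I*pi/9) + 12*exp(2*I*pi/9) + 9*exp(2*I*pi/3) + 10*exp(4*I*pi/9)) + (16 + 11*exp(-4*I*pi/9) + 9*exp(-2*I*pi/3) + 10*exp(-2*I*pi/9) + 12*exp(-8*I*pi/9) + 12*exp(8*I*pi/9) + 10*exp(2*I*pi/9) + 9*exp(2*I*pi/3) + 11*exp(4*I*pi/9))] = 144/9 = 16.
(Exp terms are combined using exp(i*s)*conj(exp(i*t)) = exp(i*(s-t)), and sums of them are collapsed using the identity that for every m > 1 the m distinct m-th roots of unity sum to 0, e.g. 1 + exp(2*I*pi/3) + exp(-2*I*pi/3) = 0.)
A character is irreducible iff <chi, chi> = 1, so this representation is reducible.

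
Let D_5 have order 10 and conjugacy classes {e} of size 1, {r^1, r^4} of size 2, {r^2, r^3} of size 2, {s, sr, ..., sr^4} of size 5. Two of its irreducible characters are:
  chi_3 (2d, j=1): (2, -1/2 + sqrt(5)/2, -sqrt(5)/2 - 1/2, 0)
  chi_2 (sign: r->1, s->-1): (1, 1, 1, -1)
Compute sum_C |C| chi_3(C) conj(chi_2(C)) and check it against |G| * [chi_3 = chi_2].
Sum = 0; so <chi_3, chi_2> = 0 (distinct irreducibles are orthogonal).

Proof sketch: Compute term by term over conjugacy classes (|C| * chi_3(C) * conj(chi_2(C))):
  1*(2)*conj(1) + 2*(-1/2 + sqrt(5)/2)*conj(1) + 2*(-sqrt(5)/2 - 1/2)*conj(1) + 5*(0)*conj(-1)
  = (2) + (-1 + sqrt(5)) + (-sqrt(5) - 1) + (0)
  = 0.
Dividing by |G| = 10 gives 0/10 = 0, matching the row-orthogonality relation <chi_3, chi_2> = [chi_3 = chi_2].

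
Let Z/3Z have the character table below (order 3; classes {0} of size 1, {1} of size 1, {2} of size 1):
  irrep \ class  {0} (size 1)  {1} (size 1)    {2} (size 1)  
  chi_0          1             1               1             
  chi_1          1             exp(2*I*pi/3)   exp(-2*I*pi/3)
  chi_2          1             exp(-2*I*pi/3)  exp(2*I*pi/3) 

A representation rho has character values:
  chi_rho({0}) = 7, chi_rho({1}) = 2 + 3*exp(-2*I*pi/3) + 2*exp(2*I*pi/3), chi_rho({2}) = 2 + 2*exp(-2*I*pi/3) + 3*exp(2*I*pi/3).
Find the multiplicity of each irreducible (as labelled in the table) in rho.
Multiplicities: chi_0: 2, chi_1: 2, chi_2: 3.

Working: Use <chi_rho, chi> = (1/|G|) sum_C |C| * chi_rho(C) * conj(chi(C)) with |G| = 3 for each irreducible chi in the table:
  <chi_rho, chi_0> = (1/3)[1*(7)*conj(1) + 1*(2 + 3*exp(-2*I*pi/3) + 2*exp(2*I*pi/3))*conj(1) + 1*(2 + 2*exp(-2*I*pi/3) + 3*exp(2*I*pi/3))*conj(1)]
      = (1/3)[(7) + (2 + 3*exp(-2*I*pi/3) + 2*exp(2*I*pi/3)) + (2 + 2*exp(-2*I*pi/3) + 3*exp(2*I*pi/3))] = 6/3 = 2
  <chi_rho, chi_1> = (1/3)[1*(7)*conj(1) + 1*(2 + 3*exp(-2*I*pi/3) + 2*exp(2*I*pi/3))*conj(exp(2*I*pi/3)) + 1*(2 + 2*exp(-2*I*pi/3) + 3*exp(2*I*pi/3))*conj(exp(-2*I*pi/3))]
      = (1/3)[(7) + (2 + 2*exp(-2*I*pi/3) + 3*exp(2*I*pi/3)) + (2 + 3*exp(-2*I*pi/3) + 2*exp(2*I*pi/3))] = 6/3 = 2
  <chi_rho, chi_2> = (1/3)[1*(7)*conj(1) + 1*(2 + 3*exp(-2*I*pi/3) + 2*exp(2*I*pi/3))*conj(exp(-2*I*pi/3)) + 1*(2 + 2*exp(-2*I*pi/3) + 3*exp(2*I*pi/3))*conj(exp(2*I*pi/3))]
      = (1/3)[(7) + (1) + (1)] = 9/3 = 3
(Exp terms are combined using exp(i*s)*conj(exp(i*t)) = exp(i*(s-t)), and sums of them are collapsed using the identity that for every m > 1 the m distinct m-th roots of unity sum to 0, e.g. 1 + exp(2*I*pi/3) + exp(-2*I*pi/3) = 0.)
Dimension check: dim(rho) = sum (mult * dim) = 2*1 + 2*1 + 3*1 = 7 = chi_rho(e) = 7.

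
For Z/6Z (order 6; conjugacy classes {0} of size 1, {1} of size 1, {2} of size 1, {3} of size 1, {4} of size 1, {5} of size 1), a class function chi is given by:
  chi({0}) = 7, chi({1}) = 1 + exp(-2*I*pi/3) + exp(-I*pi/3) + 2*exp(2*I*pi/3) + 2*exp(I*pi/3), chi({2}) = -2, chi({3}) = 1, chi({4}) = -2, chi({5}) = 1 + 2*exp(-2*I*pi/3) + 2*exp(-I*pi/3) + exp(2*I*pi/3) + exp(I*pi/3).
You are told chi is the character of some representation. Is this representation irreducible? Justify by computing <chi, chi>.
Not irreducible (reducible): <chi, chi> = 11 > 1.

Justification: <chi, chi> = (1/|G|) sum_C |C| * |chi(C)|^2 = (1/6)[1*|7|^2 + 1*|1 + exp(-2*I*pi/3) + exp(-I*pi/3) + 2*exp(2*I*pi/3) + 2*exp(I*pi/3)|^2 + 1*|-2|^2 + 1*|1|^2 + 1*|-2|^2 + 1*|1 + 2*exp(-2*I*pi/3) + 2*exp(-I*pi/3) + exp(2*I*pi/3) + exp(I*pi/3)|^2]
  = (1/6)[(49) + (4) + (4) + (1) + (4) + (4)] = 66/6 = 11.
(Exp terms are combined using exp(i*s)*conj(exp(i*t)) = exp(i*(s-t)), and sums of them are collapsed using the identity that for every m > 1 the m distinct m-th roots of unity sum to 0, e.g. 1 + exp(2*I*pi/3) + exp(-2*I*pi/3) = 0.)
A character is irreducible iff <chi, chi> = 1, so this representation is reducible.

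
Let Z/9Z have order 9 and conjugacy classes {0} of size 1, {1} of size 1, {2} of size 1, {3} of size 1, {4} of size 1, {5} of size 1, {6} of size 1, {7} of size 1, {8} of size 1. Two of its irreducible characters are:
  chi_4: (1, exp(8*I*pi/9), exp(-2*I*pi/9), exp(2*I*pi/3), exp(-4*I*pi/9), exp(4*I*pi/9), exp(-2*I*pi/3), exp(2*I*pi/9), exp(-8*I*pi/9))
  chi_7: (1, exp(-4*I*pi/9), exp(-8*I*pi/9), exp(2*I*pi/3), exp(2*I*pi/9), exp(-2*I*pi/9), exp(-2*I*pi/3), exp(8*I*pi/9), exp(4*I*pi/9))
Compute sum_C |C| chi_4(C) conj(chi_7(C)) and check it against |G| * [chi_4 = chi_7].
Sum = 0; so <chi_4, chi_7> = 0 (distinct irreducibles are orthogonal).

Derivation: Compute term by term over conjugacy classes (|C| * chi_4(C) * conj(chi_7(C))):
  1*(1)*conj(1) + 1*(exp(8*I*pi/9))*conj(exp(-4*I*pi/9)) + 1*(exp(-2*I*pi/9))*conj(exp(-8*I*pi/9)) + 1*(exp(2*I*pi/3))*conj(exp(2*I*pi/3)) + 1*(exp(-4*I*pi/9))*conj(exp(2*I*pi/9)) + 1*(exp(4*I*pi/9))*conj(exp(-2*I*pi/9)) + 1*(exp(-2*I*pi/3))*conj(exp(-2*I*pi/3)) + 1*(exp(2*I*pi/9))*conj(exp(8*I*pi/9)) + 1*(exp(-8*I*pi/9))*conj(exp(4*I*pi/9))
  = (1) + (exp(-2*I*pi/3)) + (exp(2*I*pi/3)) + (1) + (exp(-2*I*pi/3)) + (exp(2*I*pi/3)) + (1) + (exp(-2*I*pi/3)) + (exp(2*I*pi/3))
  = 0.
(Exp terms are combined using exp(i*s)*conj(exp(i*t)) = exp(i*(s-t)), and sums of them are collapsed using the identity that for every m > 1 the m distinct m-th roots of unity sum to 0, e.g. 1 + exp(2*I*pi/3) + exp(-2*I*pi/3) = 0.)
Dividing by |G| = 9 gives 0/9 = 0, matching the row-orthogonality relation <chi_4, chi_7> = [chi_4 = chi_7].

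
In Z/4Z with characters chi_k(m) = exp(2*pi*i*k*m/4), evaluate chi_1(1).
chi_1(1) = zeta_4^1 = I

Solution. chi_1(1) = zeta_4^(1*1) = zeta_4^1. Since zeta_4^4 = 1, this equals zeta_4^1 = exp(2*pi*i*1/4) = I.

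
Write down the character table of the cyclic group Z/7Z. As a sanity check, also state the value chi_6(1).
Character table of Z/7Z (irreps indexed chi_0,...,chi_6 with chi_k(m) = zeta_7^(k*m), zeta_7 = exp(2*pi*i/7)):
  irrep \ class  {0} (size 1)  {1} (size 1)    {2} (size 1)    {3} (size 1)    {4} (size 1)    {5} (size 1)    {6} (size 1)  
  chi_0          1             1               1               1               1               1               1             
  chi_1          1             exp(2*I*pi/7)   exp(4*I*pi/7)   exp(6*I*pi/7)   exp(-6*I*pi/7)  exp(-4*I*pi/7)  exp(-2*I*pi/7)
  chi_2          1             exp(4*I*pi/7)   exp(-6*I*pi/7)  exp(-2*I*pi/7)  exp(2*I*pi/7)   exp(6*I*pi/7)   exp(-4*I*pi/7)
  chi_3          1             exp(6*I*pi/7)   exp(-2*I*pi/7)  exp(4*I*pi/7)   exp(-4*I*pi/7)  exp(2*I*pi/7)   exp(-6*I*pi/7)
  chi_4          1             exp(-6*I*pi/7)  exp(2*I*pi/7)   exp(-4*I*pi/7)  exp(4*I*pi/7)   exp(-2*I*pi/7)  exp(6*I*pi/7) 
  chi_5          1             exp(-4*I*pi/7)  exp(6*I*pi/7)   exp(2*I*pi/7)   exp(-2*I*pi/7)  exp(-6*I*pi/7)  exp(4*I*pi/7) 
  chi_6          1             exp(-2*I*pi/7)  exp(-4*I*pi/7)  exp(-6*I*pi/7)  exp(6*I*pi/7)   exp(4*I*pi/7)   exp(2*I*pi/7) 

Spot check: chi_6(1) = zeta_7^(6*1) = zeta_7^6 = exp(-2*I*pi/7).

Derivation: Z/7Z is abelian, so all 7 irreducible complex representations are 1-dimensional. They are given by chi_k(m) = zeta_7^(k*m) for k = 0,...,6. Row orthogonality: sum_m chi_k(m) conj(chi_l(m)) = 7 * [k = l].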